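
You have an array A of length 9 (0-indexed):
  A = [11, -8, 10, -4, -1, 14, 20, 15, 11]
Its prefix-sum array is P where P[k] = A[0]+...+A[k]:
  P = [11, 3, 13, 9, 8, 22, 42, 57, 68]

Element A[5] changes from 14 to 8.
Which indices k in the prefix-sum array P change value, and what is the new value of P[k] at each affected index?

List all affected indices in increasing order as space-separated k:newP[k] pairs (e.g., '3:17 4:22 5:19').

Answer: 5:16 6:36 7:51 8:62

Derivation:
P[k] = A[0] + ... + A[k]
P[k] includes A[5] iff k >= 5
Affected indices: 5, 6, ..., 8; delta = -6
  P[5]: 22 + -6 = 16
  P[6]: 42 + -6 = 36
  P[7]: 57 + -6 = 51
  P[8]: 68 + -6 = 62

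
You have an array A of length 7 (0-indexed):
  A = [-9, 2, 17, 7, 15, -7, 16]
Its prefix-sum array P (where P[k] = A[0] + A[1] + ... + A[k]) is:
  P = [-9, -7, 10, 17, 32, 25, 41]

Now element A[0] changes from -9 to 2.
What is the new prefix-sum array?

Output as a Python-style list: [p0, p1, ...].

Answer: [2, 4, 21, 28, 43, 36, 52]

Derivation:
Change: A[0] -9 -> 2, delta = 11
P[k] for k < 0: unchanged (A[0] not included)
P[k] for k >= 0: shift by delta = 11
  P[0] = -9 + 11 = 2
  P[1] = -7 + 11 = 4
  P[2] = 10 + 11 = 21
  P[3] = 17 + 11 = 28
  P[4] = 32 + 11 = 43
  P[5] = 25 + 11 = 36
  P[6] = 41 + 11 = 52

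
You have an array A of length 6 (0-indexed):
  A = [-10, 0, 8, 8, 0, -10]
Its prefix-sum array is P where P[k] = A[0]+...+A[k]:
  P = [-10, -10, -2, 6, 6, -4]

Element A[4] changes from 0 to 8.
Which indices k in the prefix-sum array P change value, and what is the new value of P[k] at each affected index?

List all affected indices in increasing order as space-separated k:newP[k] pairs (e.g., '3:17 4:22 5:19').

P[k] = A[0] + ... + A[k]
P[k] includes A[4] iff k >= 4
Affected indices: 4, 5, ..., 5; delta = 8
  P[4]: 6 + 8 = 14
  P[5]: -4 + 8 = 4

Answer: 4:14 5:4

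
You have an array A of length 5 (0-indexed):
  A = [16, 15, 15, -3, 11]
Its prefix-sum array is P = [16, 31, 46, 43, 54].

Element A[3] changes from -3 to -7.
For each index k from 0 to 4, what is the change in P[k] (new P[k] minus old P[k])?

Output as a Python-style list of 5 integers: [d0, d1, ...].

Element change: A[3] -3 -> -7, delta = -4
For k < 3: P[k] unchanged, delta_P[k] = 0
For k >= 3: P[k] shifts by exactly -4
Delta array: [0, 0, 0, -4, -4]

Answer: [0, 0, 0, -4, -4]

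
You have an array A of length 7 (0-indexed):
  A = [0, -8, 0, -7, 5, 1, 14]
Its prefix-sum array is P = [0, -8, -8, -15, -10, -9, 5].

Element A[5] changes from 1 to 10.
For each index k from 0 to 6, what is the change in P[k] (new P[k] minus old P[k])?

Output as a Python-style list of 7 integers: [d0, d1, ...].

Element change: A[5] 1 -> 10, delta = 9
For k < 5: P[k] unchanged, delta_P[k] = 0
For k >= 5: P[k] shifts by exactly 9
Delta array: [0, 0, 0, 0, 0, 9, 9]

Answer: [0, 0, 0, 0, 0, 9, 9]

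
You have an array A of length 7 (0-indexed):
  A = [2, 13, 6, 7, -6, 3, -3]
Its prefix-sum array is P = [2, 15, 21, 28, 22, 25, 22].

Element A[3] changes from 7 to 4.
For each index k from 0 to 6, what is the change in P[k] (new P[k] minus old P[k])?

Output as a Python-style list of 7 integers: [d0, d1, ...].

Element change: A[3] 7 -> 4, delta = -3
For k < 3: P[k] unchanged, delta_P[k] = 0
For k >= 3: P[k] shifts by exactly -3
Delta array: [0, 0, 0, -3, -3, -3, -3]

Answer: [0, 0, 0, -3, -3, -3, -3]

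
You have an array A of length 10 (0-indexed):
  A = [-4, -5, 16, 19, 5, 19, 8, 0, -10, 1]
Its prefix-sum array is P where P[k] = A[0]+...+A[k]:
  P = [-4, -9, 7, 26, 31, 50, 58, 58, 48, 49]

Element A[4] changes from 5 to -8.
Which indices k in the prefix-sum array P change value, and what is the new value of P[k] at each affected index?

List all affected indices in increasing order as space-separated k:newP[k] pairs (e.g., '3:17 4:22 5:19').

Answer: 4:18 5:37 6:45 7:45 8:35 9:36

Derivation:
P[k] = A[0] + ... + A[k]
P[k] includes A[4] iff k >= 4
Affected indices: 4, 5, ..., 9; delta = -13
  P[4]: 31 + -13 = 18
  P[5]: 50 + -13 = 37
  P[6]: 58 + -13 = 45
  P[7]: 58 + -13 = 45
  P[8]: 48 + -13 = 35
  P[9]: 49 + -13 = 36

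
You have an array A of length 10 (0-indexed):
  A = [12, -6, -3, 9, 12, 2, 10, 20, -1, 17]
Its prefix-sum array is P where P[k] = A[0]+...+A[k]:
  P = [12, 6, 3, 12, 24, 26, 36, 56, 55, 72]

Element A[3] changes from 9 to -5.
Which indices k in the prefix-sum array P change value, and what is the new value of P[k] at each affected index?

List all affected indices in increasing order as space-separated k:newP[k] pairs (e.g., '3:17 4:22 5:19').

P[k] = A[0] + ... + A[k]
P[k] includes A[3] iff k >= 3
Affected indices: 3, 4, ..., 9; delta = -14
  P[3]: 12 + -14 = -2
  P[4]: 24 + -14 = 10
  P[5]: 26 + -14 = 12
  P[6]: 36 + -14 = 22
  P[7]: 56 + -14 = 42
  P[8]: 55 + -14 = 41
  P[9]: 72 + -14 = 58

Answer: 3:-2 4:10 5:12 6:22 7:42 8:41 9:58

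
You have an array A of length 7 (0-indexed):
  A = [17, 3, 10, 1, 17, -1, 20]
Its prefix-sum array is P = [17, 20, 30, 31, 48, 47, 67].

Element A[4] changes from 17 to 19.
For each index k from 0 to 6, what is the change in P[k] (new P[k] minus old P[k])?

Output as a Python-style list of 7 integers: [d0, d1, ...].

Answer: [0, 0, 0, 0, 2, 2, 2]

Derivation:
Element change: A[4] 17 -> 19, delta = 2
For k < 4: P[k] unchanged, delta_P[k] = 0
For k >= 4: P[k] shifts by exactly 2
Delta array: [0, 0, 0, 0, 2, 2, 2]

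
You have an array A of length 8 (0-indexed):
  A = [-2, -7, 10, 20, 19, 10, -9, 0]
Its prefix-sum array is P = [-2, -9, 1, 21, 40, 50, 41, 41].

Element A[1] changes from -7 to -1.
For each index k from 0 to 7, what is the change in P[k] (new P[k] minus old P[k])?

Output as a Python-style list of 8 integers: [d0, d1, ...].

Element change: A[1] -7 -> -1, delta = 6
For k < 1: P[k] unchanged, delta_P[k] = 0
For k >= 1: P[k] shifts by exactly 6
Delta array: [0, 6, 6, 6, 6, 6, 6, 6]

Answer: [0, 6, 6, 6, 6, 6, 6, 6]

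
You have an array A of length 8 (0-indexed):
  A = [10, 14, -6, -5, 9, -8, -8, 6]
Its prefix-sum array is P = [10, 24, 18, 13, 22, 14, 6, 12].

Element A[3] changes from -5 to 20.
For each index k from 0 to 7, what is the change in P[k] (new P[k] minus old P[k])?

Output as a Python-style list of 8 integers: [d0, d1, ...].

Answer: [0, 0, 0, 25, 25, 25, 25, 25]

Derivation:
Element change: A[3] -5 -> 20, delta = 25
For k < 3: P[k] unchanged, delta_P[k] = 0
For k >= 3: P[k] shifts by exactly 25
Delta array: [0, 0, 0, 25, 25, 25, 25, 25]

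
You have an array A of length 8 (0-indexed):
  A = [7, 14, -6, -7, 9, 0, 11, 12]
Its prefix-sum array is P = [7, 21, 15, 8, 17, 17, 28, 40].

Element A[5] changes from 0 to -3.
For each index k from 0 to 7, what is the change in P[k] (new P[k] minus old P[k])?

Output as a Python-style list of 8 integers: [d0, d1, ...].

Element change: A[5] 0 -> -3, delta = -3
For k < 5: P[k] unchanged, delta_P[k] = 0
For k >= 5: P[k] shifts by exactly -3
Delta array: [0, 0, 0, 0, 0, -3, -3, -3]

Answer: [0, 0, 0, 0, 0, -3, -3, -3]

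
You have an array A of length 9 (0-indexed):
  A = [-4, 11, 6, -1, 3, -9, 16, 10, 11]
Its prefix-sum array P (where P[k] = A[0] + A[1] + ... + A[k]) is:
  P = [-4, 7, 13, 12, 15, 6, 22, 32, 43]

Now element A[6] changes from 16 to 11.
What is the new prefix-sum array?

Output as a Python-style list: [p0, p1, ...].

Answer: [-4, 7, 13, 12, 15, 6, 17, 27, 38]

Derivation:
Change: A[6] 16 -> 11, delta = -5
P[k] for k < 6: unchanged (A[6] not included)
P[k] for k >= 6: shift by delta = -5
  P[0] = -4 + 0 = -4
  P[1] = 7 + 0 = 7
  P[2] = 13 + 0 = 13
  P[3] = 12 + 0 = 12
  P[4] = 15 + 0 = 15
  P[5] = 6 + 0 = 6
  P[6] = 22 + -5 = 17
  P[7] = 32 + -5 = 27
  P[8] = 43 + -5 = 38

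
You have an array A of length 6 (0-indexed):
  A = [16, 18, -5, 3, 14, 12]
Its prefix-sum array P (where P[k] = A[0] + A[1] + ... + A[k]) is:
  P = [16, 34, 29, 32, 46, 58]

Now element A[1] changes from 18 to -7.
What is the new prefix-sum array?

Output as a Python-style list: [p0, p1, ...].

Change: A[1] 18 -> -7, delta = -25
P[k] for k < 1: unchanged (A[1] not included)
P[k] for k >= 1: shift by delta = -25
  P[0] = 16 + 0 = 16
  P[1] = 34 + -25 = 9
  P[2] = 29 + -25 = 4
  P[3] = 32 + -25 = 7
  P[4] = 46 + -25 = 21
  P[5] = 58 + -25 = 33

Answer: [16, 9, 4, 7, 21, 33]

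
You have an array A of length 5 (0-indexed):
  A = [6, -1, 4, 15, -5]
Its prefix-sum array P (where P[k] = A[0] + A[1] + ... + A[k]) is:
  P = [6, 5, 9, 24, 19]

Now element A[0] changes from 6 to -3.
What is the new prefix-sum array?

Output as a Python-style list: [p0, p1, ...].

Change: A[0] 6 -> -3, delta = -9
P[k] for k < 0: unchanged (A[0] not included)
P[k] for k >= 0: shift by delta = -9
  P[0] = 6 + -9 = -3
  P[1] = 5 + -9 = -4
  P[2] = 9 + -9 = 0
  P[3] = 24 + -9 = 15
  P[4] = 19 + -9 = 10

Answer: [-3, -4, 0, 15, 10]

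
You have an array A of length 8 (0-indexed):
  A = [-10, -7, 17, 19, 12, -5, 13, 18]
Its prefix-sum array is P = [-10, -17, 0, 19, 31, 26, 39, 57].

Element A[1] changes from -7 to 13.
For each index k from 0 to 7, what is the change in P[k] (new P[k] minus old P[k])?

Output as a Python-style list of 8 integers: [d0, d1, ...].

Element change: A[1] -7 -> 13, delta = 20
For k < 1: P[k] unchanged, delta_P[k] = 0
For k >= 1: P[k] shifts by exactly 20
Delta array: [0, 20, 20, 20, 20, 20, 20, 20]

Answer: [0, 20, 20, 20, 20, 20, 20, 20]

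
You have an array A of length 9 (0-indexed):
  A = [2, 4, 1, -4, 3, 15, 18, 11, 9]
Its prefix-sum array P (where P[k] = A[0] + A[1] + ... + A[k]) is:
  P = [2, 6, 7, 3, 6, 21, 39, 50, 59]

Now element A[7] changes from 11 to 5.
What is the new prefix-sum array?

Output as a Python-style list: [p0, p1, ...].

Answer: [2, 6, 7, 3, 6, 21, 39, 44, 53]

Derivation:
Change: A[7] 11 -> 5, delta = -6
P[k] for k < 7: unchanged (A[7] not included)
P[k] for k >= 7: shift by delta = -6
  P[0] = 2 + 0 = 2
  P[1] = 6 + 0 = 6
  P[2] = 7 + 0 = 7
  P[3] = 3 + 0 = 3
  P[4] = 6 + 0 = 6
  P[5] = 21 + 0 = 21
  P[6] = 39 + 0 = 39
  P[7] = 50 + -6 = 44
  P[8] = 59 + -6 = 53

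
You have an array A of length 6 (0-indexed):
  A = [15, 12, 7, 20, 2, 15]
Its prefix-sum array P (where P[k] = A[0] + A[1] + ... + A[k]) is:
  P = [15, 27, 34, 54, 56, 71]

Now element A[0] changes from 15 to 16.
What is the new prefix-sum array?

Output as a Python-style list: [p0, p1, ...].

Answer: [16, 28, 35, 55, 57, 72]

Derivation:
Change: A[0] 15 -> 16, delta = 1
P[k] for k < 0: unchanged (A[0] not included)
P[k] for k >= 0: shift by delta = 1
  P[0] = 15 + 1 = 16
  P[1] = 27 + 1 = 28
  P[2] = 34 + 1 = 35
  P[3] = 54 + 1 = 55
  P[4] = 56 + 1 = 57
  P[5] = 71 + 1 = 72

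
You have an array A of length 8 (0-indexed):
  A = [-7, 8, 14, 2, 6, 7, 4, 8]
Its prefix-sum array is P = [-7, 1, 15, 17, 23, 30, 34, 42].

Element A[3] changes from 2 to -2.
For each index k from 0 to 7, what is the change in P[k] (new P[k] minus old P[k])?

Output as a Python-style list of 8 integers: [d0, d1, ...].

Element change: A[3] 2 -> -2, delta = -4
For k < 3: P[k] unchanged, delta_P[k] = 0
For k >= 3: P[k] shifts by exactly -4
Delta array: [0, 0, 0, -4, -4, -4, -4, -4]

Answer: [0, 0, 0, -4, -4, -4, -4, -4]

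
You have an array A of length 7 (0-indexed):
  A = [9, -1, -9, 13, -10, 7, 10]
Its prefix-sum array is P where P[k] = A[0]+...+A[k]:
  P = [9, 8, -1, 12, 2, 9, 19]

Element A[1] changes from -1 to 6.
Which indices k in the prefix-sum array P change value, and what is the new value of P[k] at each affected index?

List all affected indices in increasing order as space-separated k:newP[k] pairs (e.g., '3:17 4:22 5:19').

P[k] = A[0] + ... + A[k]
P[k] includes A[1] iff k >= 1
Affected indices: 1, 2, ..., 6; delta = 7
  P[1]: 8 + 7 = 15
  P[2]: -1 + 7 = 6
  P[3]: 12 + 7 = 19
  P[4]: 2 + 7 = 9
  P[5]: 9 + 7 = 16
  P[6]: 19 + 7 = 26

Answer: 1:15 2:6 3:19 4:9 5:16 6:26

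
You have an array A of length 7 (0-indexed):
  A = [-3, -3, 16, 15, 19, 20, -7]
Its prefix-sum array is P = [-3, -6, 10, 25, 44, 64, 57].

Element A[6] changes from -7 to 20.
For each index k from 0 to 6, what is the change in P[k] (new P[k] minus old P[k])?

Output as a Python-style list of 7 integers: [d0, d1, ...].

Answer: [0, 0, 0, 0, 0, 0, 27]

Derivation:
Element change: A[6] -7 -> 20, delta = 27
For k < 6: P[k] unchanged, delta_P[k] = 0
For k >= 6: P[k] shifts by exactly 27
Delta array: [0, 0, 0, 0, 0, 0, 27]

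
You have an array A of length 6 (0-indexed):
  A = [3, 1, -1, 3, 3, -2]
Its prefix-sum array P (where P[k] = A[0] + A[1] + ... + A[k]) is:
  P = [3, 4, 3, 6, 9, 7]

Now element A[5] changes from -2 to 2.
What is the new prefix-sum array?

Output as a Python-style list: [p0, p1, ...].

Change: A[5] -2 -> 2, delta = 4
P[k] for k < 5: unchanged (A[5] not included)
P[k] for k >= 5: shift by delta = 4
  P[0] = 3 + 0 = 3
  P[1] = 4 + 0 = 4
  P[2] = 3 + 0 = 3
  P[3] = 6 + 0 = 6
  P[4] = 9 + 0 = 9
  P[5] = 7 + 4 = 11

Answer: [3, 4, 3, 6, 9, 11]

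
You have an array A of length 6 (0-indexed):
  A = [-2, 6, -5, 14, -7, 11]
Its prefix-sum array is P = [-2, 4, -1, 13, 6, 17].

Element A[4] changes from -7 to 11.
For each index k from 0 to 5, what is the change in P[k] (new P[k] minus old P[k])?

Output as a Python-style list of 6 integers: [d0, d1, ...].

Answer: [0, 0, 0, 0, 18, 18]

Derivation:
Element change: A[4] -7 -> 11, delta = 18
For k < 4: P[k] unchanged, delta_P[k] = 0
For k >= 4: P[k] shifts by exactly 18
Delta array: [0, 0, 0, 0, 18, 18]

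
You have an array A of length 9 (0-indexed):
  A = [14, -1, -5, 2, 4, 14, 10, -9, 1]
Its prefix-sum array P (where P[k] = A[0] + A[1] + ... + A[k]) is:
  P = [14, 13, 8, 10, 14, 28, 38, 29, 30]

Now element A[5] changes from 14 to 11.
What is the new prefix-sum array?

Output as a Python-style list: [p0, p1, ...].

Change: A[5] 14 -> 11, delta = -3
P[k] for k < 5: unchanged (A[5] not included)
P[k] for k >= 5: shift by delta = -3
  P[0] = 14 + 0 = 14
  P[1] = 13 + 0 = 13
  P[2] = 8 + 0 = 8
  P[3] = 10 + 0 = 10
  P[4] = 14 + 0 = 14
  P[5] = 28 + -3 = 25
  P[6] = 38 + -3 = 35
  P[7] = 29 + -3 = 26
  P[8] = 30 + -3 = 27

Answer: [14, 13, 8, 10, 14, 25, 35, 26, 27]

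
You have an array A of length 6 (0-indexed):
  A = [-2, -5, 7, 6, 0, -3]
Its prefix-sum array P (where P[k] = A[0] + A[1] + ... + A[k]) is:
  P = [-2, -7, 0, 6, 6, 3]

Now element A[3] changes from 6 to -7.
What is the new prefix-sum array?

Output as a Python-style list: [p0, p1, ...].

Change: A[3] 6 -> -7, delta = -13
P[k] for k < 3: unchanged (A[3] not included)
P[k] for k >= 3: shift by delta = -13
  P[0] = -2 + 0 = -2
  P[1] = -7 + 0 = -7
  P[2] = 0 + 0 = 0
  P[3] = 6 + -13 = -7
  P[4] = 6 + -13 = -7
  P[5] = 3 + -13 = -10

Answer: [-2, -7, 0, -7, -7, -10]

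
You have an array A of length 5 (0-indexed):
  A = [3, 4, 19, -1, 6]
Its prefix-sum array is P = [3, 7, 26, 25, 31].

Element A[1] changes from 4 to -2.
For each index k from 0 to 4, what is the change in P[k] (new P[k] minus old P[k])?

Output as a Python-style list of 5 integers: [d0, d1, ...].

Answer: [0, -6, -6, -6, -6]

Derivation:
Element change: A[1] 4 -> -2, delta = -6
For k < 1: P[k] unchanged, delta_P[k] = 0
For k >= 1: P[k] shifts by exactly -6
Delta array: [0, -6, -6, -6, -6]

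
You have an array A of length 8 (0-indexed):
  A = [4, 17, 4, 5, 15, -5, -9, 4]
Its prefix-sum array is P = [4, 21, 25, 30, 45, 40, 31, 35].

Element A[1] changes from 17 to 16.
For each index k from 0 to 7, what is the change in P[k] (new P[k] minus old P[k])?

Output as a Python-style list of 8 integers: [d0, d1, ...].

Element change: A[1] 17 -> 16, delta = -1
For k < 1: P[k] unchanged, delta_P[k] = 0
For k >= 1: P[k] shifts by exactly -1
Delta array: [0, -1, -1, -1, -1, -1, -1, -1]

Answer: [0, -1, -1, -1, -1, -1, -1, -1]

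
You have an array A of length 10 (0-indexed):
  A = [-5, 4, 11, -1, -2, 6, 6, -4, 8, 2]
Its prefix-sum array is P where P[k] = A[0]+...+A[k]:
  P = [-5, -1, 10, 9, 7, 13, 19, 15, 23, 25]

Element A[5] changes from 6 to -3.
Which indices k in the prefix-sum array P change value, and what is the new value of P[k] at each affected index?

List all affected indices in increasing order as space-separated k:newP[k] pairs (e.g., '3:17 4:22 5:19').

Answer: 5:4 6:10 7:6 8:14 9:16

Derivation:
P[k] = A[0] + ... + A[k]
P[k] includes A[5] iff k >= 5
Affected indices: 5, 6, ..., 9; delta = -9
  P[5]: 13 + -9 = 4
  P[6]: 19 + -9 = 10
  P[7]: 15 + -9 = 6
  P[8]: 23 + -9 = 14
  P[9]: 25 + -9 = 16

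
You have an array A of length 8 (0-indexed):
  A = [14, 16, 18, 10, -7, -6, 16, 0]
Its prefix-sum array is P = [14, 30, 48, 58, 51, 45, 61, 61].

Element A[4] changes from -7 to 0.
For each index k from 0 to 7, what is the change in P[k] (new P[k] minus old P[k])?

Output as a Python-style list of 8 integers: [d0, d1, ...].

Answer: [0, 0, 0, 0, 7, 7, 7, 7]

Derivation:
Element change: A[4] -7 -> 0, delta = 7
For k < 4: P[k] unchanged, delta_P[k] = 0
For k >= 4: P[k] shifts by exactly 7
Delta array: [0, 0, 0, 0, 7, 7, 7, 7]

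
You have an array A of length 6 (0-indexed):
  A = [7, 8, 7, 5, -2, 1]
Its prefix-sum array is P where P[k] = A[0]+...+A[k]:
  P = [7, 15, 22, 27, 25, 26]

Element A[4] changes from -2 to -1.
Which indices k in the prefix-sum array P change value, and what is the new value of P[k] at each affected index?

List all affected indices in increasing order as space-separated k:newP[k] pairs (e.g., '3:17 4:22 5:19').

P[k] = A[0] + ... + A[k]
P[k] includes A[4] iff k >= 4
Affected indices: 4, 5, ..., 5; delta = 1
  P[4]: 25 + 1 = 26
  P[5]: 26 + 1 = 27

Answer: 4:26 5:27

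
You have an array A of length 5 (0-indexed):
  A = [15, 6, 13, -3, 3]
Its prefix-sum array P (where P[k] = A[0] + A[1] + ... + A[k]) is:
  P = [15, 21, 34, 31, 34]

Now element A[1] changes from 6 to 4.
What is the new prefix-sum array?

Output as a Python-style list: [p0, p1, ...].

Change: A[1] 6 -> 4, delta = -2
P[k] for k < 1: unchanged (A[1] not included)
P[k] for k >= 1: shift by delta = -2
  P[0] = 15 + 0 = 15
  P[1] = 21 + -2 = 19
  P[2] = 34 + -2 = 32
  P[3] = 31 + -2 = 29
  P[4] = 34 + -2 = 32

Answer: [15, 19, 32, 29, 32]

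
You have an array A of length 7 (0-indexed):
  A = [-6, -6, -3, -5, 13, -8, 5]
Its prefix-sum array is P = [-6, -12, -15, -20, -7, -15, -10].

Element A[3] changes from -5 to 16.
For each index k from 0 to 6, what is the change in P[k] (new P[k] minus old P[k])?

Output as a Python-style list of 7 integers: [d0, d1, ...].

Answer: [0, 0, 0, 21, 21, 21, 21]

Derivation:
Element change: A[3] -5 -> 16, delta = 21
For k < 3: P[k] unchanged, delta_P[k] = 0
For k >= 3: P[k] shifts by exactly 21
Delta array: [0, 0, 0, 21, 21, 21, 21]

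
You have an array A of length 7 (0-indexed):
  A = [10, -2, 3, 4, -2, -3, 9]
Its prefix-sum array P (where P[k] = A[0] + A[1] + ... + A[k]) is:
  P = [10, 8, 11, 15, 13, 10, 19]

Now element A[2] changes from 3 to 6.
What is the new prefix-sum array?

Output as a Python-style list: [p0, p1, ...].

Change: A[2] 3 -> 6, delta = 3
P[k] for k < 2: unchanged (A[2] not included)
P[k] for k >= 2: shift by delta = 3
  P[0] = 10 + 0 = 10
  P[1] = 8 + 0 = 8
  P[2] = 11 + 3 = 14
  P[3] = 15 + 3 = 18
  P[4] = 13 + 3 = 16
  P[5] = 10 + 3 = 13
  P[6] = 19 + 3 = 22

Answer: [10, 8, 14, 18, 16, 13, 22]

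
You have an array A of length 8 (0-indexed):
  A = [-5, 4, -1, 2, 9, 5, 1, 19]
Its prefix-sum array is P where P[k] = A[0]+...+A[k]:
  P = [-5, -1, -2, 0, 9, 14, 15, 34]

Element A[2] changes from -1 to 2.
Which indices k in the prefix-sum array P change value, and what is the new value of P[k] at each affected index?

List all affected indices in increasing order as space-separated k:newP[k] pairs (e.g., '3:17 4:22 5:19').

Answer: 2:1 3:3 4:12 5:17 6:18 7:37

Derivation:
P[k] = A[0] + ... + A[k]
P[k] includes A[2] iff k >= 2
Affected indices: 2, 3, ..., 7; delta = 3
  P[2]: -2 + 3 = 1
  P[3]: 0 + 3 = 3
  P[4]: 9 + 3 = 12
  P[5]: 14 + 3 = 17
  P[6]: 15 + 3 = 18
  P[7]: 34 + 3 = 37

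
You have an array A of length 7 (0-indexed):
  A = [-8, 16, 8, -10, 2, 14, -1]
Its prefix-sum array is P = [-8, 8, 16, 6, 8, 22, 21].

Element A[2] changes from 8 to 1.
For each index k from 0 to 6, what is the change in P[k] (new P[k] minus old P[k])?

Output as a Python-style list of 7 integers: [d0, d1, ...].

Element change: A[2] 8 -> 1, delta = -7
For k < 2: P[k] unchanged, delta_P[k] = 0
For k >= 2: P[k] shifts by exactly -7
Delta array: [0, 0, -7, -7, -7, -7, -7]

Answer: [0, 0, -7, -7, -7, -7, -7]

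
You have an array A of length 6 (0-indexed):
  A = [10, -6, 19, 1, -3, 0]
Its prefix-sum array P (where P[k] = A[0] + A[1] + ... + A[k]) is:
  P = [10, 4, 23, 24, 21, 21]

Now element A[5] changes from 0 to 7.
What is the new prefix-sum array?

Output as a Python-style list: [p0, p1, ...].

Answer: [10, 4, 23, 24, 21, 28]

Derivation:
Change: A[5] 0 -> 7, delta = 7
P[k] for k < 5: unchanged (A[5] not included)
P[k] for k >= 5: shift by delta = 7
  P[0] = 10 + 0 = 10
  P[1] = 4 + 0 = 4
  P[2] = 23 + 0 = 23
  P[3] = 24 + 0 = 24
  P[4] = 21 + 0 = 21
  P[5] = 21 + 7 = 28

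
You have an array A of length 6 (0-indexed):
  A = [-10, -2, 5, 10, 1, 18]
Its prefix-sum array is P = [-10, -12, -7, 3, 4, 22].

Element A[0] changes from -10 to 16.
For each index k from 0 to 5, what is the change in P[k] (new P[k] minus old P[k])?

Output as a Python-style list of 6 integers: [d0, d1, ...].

Element change: A[0] -10 -> 16, delta = 26
For k < 0: P[k] unchanged, delta_P[k] = 0
For k >= 0: P[k] shifts by exactly 26
Delta array: [26, 26, 26, 26, 26, 26]

Answer: [26, 26, 26, 26, 26, 26]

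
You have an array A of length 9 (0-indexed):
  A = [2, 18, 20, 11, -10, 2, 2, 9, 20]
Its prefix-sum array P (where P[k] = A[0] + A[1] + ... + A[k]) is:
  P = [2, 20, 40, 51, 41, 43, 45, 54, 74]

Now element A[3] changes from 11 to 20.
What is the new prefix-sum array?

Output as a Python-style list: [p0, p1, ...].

Answer: [2, 20, 40, 60, 50, 52, 54, 63, 83]

Derivation:
Change: A[3] 11 -> 20, delta = 9
P[k] for k < 3: unchanged (A[3] not included)
P[k] for k >= 3: shift by delta = 9
  P[0] = 2 + 0 = 2
  P[1] = 20 + 0 = 20
  P[2] = 40 + 0 = 40
  P[3] = 51 + 9 = 60
  P[4] = 41 + 9 = 50
  P[5] = 43 + 9 = 52
  P[6] = 45 + 9 = 54
  P[7] = 54 + 9 = 63
  P[8] = 74 + 9 = 83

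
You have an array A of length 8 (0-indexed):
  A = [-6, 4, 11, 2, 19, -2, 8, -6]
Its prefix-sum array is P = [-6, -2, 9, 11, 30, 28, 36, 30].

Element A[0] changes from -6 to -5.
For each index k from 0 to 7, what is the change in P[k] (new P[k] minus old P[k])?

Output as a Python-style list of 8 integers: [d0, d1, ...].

Answer: [1, 1, 1, 1, 1, 1, 1, 1]

Derivation:
Element change: A[0] -6 -> -5, delta = 1
For k < 0: P[k] unchanged, delta_P[k] = 0
For k >= 0: P[k] shifts by exactly 1
Delta array: [1, 1, 1, 1, 1, 1, 1, 1]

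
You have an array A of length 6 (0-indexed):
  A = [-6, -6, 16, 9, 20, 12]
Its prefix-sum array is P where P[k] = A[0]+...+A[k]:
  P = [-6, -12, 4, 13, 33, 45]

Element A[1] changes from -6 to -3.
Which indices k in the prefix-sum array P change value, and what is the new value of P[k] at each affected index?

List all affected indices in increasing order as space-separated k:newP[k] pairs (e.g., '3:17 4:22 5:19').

Answer: 1:-9 2:7 3:16 4:36 5:48

Derivation:
P[k] = A[0] + ... + A[k]
P[k] includes A[1] iff k >= 1
Affected indices: 1, 2, ..., 5; delta = 3
  P[1]: -12 + 3 = -9
  P[2]: 4 + 3 = 7
  P[3]: 13 + 3 = 16
  P[4]: 33 + 3 = 36
  P[5]: 45 + 3 = 48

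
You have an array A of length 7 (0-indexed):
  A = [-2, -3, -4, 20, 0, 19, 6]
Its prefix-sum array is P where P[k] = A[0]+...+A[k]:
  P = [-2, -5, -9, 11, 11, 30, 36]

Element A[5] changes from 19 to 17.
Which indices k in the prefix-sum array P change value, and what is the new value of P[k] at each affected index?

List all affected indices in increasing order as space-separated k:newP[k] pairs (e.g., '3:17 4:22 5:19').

P[k] = A[0] + ... + A[k]
P[k] includes A[5] iff k >= 5
Affected indices: 5, 6, ..., 6; delta = -2
  P[5]: 30 + -2 = 28
  P[6]: 36 + -2 = 34

Answer: 5:28 6:34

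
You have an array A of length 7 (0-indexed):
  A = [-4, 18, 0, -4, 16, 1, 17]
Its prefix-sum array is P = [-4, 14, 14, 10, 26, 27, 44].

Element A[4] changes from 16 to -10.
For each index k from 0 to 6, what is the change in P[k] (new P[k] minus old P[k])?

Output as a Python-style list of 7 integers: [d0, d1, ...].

Answer: [0, 0, 0, 0, -26, -26, -26]

Derivation:
Element change: A[4] 16 -> -10, delta = -26
For k < 4: P[k] unchanged, delta_P[k] = 0
For k >= 4: P[k] shifts by exactly -26
Delta array: [0, 0, 0, 0, -26, -26, -26]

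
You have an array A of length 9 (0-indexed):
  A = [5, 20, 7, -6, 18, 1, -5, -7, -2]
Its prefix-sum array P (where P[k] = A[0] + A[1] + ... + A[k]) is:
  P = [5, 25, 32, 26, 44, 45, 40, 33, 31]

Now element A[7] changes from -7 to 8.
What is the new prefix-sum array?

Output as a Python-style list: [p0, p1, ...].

Change: A[7] -7 -> 8, delta = 15
P[k] for k < 7: unchanged (A[7] not included)
P[k] for k >= 7: shift by delta = 15
  P[0] = 5 + 0 = 5
  P[1] = 25 + 0 = 25
  P[2] = 32 + 0 = 32
  P[3] = 26 + 0 = 26
  P[4] = 44 + 0 = 44
  P[5] = 45 + 0 = 45
  P[6] = 40 + 0 = 40
  P[7] = 33 + 15 = 48
  P[8] = 31 + 15 = 46

Answer: [5, 25, 32, 26, 44, 45, 40, 48, 46]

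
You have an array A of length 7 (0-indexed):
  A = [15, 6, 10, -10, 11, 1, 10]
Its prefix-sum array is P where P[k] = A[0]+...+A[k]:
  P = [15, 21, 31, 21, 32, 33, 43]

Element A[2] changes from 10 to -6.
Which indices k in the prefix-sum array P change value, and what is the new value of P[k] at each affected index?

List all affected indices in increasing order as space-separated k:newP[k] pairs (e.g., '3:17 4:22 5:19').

Answer: 2:15 3:5 4:16 5:17 6:27

Derivation:
P[k] = A[0] + ... + A[k]
P[k] includes A[2] iff k >= 2
Affected indices: 2, 3, ..., 6; delta = -16
  P[2]: 31 + -16 = 15
  P[3]: 21 + -16 = 5
  P[4]: 32 + -16 = 16
  P[5]: 33 + -16 = 17
  P[6]: 43 + -16 = 27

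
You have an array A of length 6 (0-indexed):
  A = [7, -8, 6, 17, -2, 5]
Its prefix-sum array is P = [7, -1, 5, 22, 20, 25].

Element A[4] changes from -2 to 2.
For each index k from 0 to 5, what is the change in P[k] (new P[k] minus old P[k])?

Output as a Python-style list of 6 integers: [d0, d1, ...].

Answer: [0, 0, 0, 0, 4, 4]

Derivation:
Element change: A[4] -2 -> 2, delta = 4
For k < 4: P[k] unchanged, delta_P[k] = 0
For k >= 4: P[k] shifts by exactly 4
Delta array: [0, 0, 0, 0, 4, 4]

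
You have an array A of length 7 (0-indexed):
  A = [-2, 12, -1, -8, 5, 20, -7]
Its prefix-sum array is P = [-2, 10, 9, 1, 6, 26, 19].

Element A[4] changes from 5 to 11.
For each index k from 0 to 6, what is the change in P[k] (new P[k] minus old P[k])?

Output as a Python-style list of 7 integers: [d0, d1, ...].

Element change: A[4] 5 -> 11, delta = 6
For k < 4: P[k] unchanged, delta_P[k] = 0
For k >= 4: P[k] shifts by exactly 6
Delta array: [0, 0, 0, 0, 6, 6, 6]

Answer: [0, 0, 0, 0, 6, 6, 6]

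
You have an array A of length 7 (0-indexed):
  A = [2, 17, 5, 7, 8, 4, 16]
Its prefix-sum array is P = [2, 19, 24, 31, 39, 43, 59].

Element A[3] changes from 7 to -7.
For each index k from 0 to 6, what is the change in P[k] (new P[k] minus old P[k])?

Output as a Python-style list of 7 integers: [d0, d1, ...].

Answer: [0, 0, 0, -14, -14, -14, -14]

Derivation:
Element change: A[3] 7 -> -7, delta = -14
For k < 3: P[k] unchanged, delta_P[k] = 0
For k >= 3: P[k] shifts by exactly -14
Delta array: [0, 0, 0, -14, -14, -14, -14]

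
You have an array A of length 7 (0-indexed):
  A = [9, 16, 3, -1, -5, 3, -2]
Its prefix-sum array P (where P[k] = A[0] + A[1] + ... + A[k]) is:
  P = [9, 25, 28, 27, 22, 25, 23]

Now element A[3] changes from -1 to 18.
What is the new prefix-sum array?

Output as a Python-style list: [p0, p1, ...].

Change: A[3] -1 -> 18, delta = 19
P[k] for k < 3: unchanged (A[3] not included)
P[k] for k >= 3: shift by delta = 19
  P[0] = 9 + 0 = 9
  P[1] = 25 + 0 = 25
  P[2] = 28 + 0 = 28
  P[3] = 27 + 19 = 46
  P[4] = 22 + 19 = 41
  P[5] = 25 + 19 = 44
  P[6] = 23 + 19 = 42

Answer: [9, 25, 28, 46, 41, 44, 42]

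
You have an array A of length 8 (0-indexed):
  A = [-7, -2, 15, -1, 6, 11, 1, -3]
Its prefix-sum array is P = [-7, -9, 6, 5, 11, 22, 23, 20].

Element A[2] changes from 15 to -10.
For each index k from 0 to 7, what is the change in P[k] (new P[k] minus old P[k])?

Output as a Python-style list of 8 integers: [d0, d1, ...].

Element change: A[2] 15 -> -10, delta = -25
For k < 2: P[k] unchanged, delta_P[k] = 0
For k >= 2: P[k] shifts by exactly -25
Delta array: [0, 0, -25, -25, -25, -25, -25, -25]

Answer: [0, 0, -25, -25, -25, -25, -25, -25]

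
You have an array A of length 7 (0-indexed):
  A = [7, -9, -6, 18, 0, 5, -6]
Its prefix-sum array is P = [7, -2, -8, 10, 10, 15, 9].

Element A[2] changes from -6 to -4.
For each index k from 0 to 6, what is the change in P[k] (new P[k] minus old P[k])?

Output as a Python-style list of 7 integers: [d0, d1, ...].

Answer: [0, 0, 2, 2, 2, 2, 2]

Derivation:
Element change: A[2] -6 -> -4, delta = 2
For k < 2: P[k] unchanged, delta_P[k] = 0
For k >= 2: P[k] shifts by exactly 2
Delta array: [0, 0, 2, 2, 2, 2, 2]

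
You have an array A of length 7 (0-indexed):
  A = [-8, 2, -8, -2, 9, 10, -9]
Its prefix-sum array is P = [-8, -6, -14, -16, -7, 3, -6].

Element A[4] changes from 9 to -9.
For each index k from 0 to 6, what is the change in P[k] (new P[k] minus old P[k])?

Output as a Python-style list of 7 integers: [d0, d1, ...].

Answer: [0, 0, 0, 0, -18, -18, -18]

Derivation:
Element change: A[4] 9 -> -9, delta = -18
For k < 4: P[k] unchanged, delta_P[k] = 0
For k >= 4: P[k] shifts by exactly -18
Delta array: [0, 0, 0, 0, -18, -18, -18]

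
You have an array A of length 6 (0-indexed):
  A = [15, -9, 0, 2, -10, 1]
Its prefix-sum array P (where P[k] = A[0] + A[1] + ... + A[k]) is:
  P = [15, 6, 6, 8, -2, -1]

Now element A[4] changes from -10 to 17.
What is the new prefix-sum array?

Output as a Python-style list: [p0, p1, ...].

Answer: [15, 6, 6, 8, 25, 26]

Derivation:
Change: A[4] -10 -> 17, delta = 27
P[k] for k < 4: unchanged (A[4] not included)
P[k] for k >= 4: shift by delta = 27
  P[0] = 15 + 0 = 15
  P[1] = 6 + 0 = 6
  P[2] = 6 + 0 = 6
  P[3] = 8 + 0 = 8
  P[4] = -2 + 27 = 25
  P[5] = -1 + 27 = 26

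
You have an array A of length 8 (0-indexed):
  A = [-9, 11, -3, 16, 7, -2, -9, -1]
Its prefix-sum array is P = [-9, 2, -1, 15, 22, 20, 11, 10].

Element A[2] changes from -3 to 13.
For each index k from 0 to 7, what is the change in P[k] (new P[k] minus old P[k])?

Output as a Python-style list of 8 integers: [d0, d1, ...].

Element change: A[2] -3 -> 13, delta = 16
For k < 2: P[k] unchanged, delta_P[k] = 0
For k >= 2: P[k] shifts by exactly 16
Delta array: [0, 0, 16, 16, 16, 16, 16, 16]

Answer: [0, 0, 16, 16, 16, 16, 16, 16]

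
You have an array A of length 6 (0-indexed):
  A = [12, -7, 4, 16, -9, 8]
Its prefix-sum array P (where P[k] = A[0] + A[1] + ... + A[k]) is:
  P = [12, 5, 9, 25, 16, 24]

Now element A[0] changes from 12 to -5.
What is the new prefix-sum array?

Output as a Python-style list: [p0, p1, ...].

Change: A[0] 12 -> -5, delta = -17
P[k] for k < 0: unchanged (A[0] not included)
P[k] for k >= 0: shift by delta = -17
  P[0] = 12 + -17 = -5
  P[1] = 5 + -17 = -12
  P[2] = 9 + -17 = -8
  P[3] = 25 + -17 = 8
  P[4] = 16 + -17 = -1
  P[5] = 24 + -17 = 7

Answer: [-5, -12, -8, 8, -1, 7]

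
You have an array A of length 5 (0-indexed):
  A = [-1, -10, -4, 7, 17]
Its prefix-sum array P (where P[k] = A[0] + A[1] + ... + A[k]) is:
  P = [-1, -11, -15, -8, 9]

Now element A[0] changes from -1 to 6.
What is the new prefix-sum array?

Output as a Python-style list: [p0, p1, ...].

Change: A[0] -1 -> 6, delta = 7
P[k] for k < 0: unchanged (A[0] not included)
P[k] for k >= 0: shift by delta = 7
  P[0] = -1 + 7 = 6
  P[1] = -11 + 7 = -4
  P[2] = -15 + 7 = -8
  P[3] = -8 + 7 = -1
  P[4] = 9 + 7 = 16

Answer: [6, -4, -8, -1, 16]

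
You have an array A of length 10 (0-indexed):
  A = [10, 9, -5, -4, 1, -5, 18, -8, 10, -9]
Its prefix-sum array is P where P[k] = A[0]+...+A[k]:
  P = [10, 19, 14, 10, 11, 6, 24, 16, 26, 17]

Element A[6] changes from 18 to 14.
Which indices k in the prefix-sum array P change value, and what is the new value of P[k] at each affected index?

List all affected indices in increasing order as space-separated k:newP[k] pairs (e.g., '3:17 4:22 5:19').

P[k] = A[0] + ... + A[k]
P[k] includes A[6] iff k >= 6
Affected indices: 6, 7, ..., 9; delta = -4
  P[6]: 24 + -4 = 20
  P[7]: 16 + -4 = 12
  P[8]: 26 + -4 = 22
  P[9]: 17 + -4 = 13

Answer: 6:20 7:12 8:22 9:13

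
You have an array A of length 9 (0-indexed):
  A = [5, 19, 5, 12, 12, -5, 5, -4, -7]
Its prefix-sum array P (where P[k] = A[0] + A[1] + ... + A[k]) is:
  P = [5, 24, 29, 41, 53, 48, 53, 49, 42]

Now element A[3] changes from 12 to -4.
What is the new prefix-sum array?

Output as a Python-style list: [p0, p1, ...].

Answer: [5, 24, 29, 25, 37, 32, 37, 33, 26]

Derivation:
Change: A[3] 12 -> -4, delta = -16
P[k] for k < 3: unchanged (A[3] not included)
P[k] for k >= 3: shift by delta = -16
  P[0] = 5 + 0 = 5
  P[1] = 24 + 0 = 24
  P[2] = 29 + 0 = 29
  P[3] = 41 + -16 = 25
  P[4] = 53 + -16 = 37
  P[5] = 48 + -16 = 32
  P[6] = 53 + -16 = 37
  P[7] = 49 + -16 = 33
  P[8] = 42 + -16 = 26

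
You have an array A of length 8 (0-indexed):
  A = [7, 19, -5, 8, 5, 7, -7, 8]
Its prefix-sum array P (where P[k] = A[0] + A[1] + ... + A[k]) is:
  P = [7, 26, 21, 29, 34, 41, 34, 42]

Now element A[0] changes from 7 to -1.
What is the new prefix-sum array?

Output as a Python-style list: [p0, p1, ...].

Answer: [-1, 18, 13, 21, 26, 33, 26, 34]

Derivation:
Change: A[0] 7 -> -1, delta = -8
P[k] for k < 0: unchanged (A[0] not included)
P[k] for k >= 0: shift by delta = -8
  P[0] = 7 + -8 = -1
  P[1] = 26 + -8 = 18
  P[2] = 21 + -8 = 13
  P[3] = 29 + -8 = 21
  P[4] = 34 + -8 = 26
  P[5] = 41 + -8 = 33
  P[6] = 34 + -8 = 26
  P[7] = 42 + -8 = 34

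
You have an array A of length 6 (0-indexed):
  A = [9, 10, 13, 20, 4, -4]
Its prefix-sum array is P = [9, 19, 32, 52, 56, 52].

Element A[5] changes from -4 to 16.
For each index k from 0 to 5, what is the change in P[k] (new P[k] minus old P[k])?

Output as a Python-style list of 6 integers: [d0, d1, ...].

Answer: [0, 0, 0, 0, 0, 20]

Derivation:
Element change: A[5] -4 -> 16, delta = 20
For k < 5: P[k] unchanged, delta_P[k] = 0
For k >= 5: P[k] shifts by exactly 20
Delta array: [0, 0, 0, 0, 0, 20]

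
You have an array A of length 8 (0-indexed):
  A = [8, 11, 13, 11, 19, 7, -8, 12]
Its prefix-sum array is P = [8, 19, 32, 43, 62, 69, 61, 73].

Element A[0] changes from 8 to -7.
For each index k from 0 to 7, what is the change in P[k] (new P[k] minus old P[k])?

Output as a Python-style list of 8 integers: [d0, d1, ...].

Element change: A[0] 8 -> -7, delta = -15
For k < 0: P[k] unchanged, delta_P[k] = 0
For k >= 0: P[k] shifts by exactly -15
Delta array: [-15, -15, -15, -15, -15, -15, -15, -15]

Answer: [-15, -15, -15, -15, -15, -15, -15, -15]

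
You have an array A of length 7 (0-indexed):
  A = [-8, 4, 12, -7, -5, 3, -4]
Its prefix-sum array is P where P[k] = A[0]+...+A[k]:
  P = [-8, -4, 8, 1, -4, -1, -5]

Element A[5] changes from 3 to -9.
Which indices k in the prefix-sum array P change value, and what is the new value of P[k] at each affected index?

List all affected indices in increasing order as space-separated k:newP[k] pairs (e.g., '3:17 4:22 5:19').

Answer: 5:-13 6:-17

Derivation:
P[k] = A[0] + ... + A[k]
P[k] includes A[5] iff k >= 5
Affected indices: 5, 6, ..., 6; delta = -12
  P[5]: -1 + -12 = -13
  P[6]: -5 + -12 = -17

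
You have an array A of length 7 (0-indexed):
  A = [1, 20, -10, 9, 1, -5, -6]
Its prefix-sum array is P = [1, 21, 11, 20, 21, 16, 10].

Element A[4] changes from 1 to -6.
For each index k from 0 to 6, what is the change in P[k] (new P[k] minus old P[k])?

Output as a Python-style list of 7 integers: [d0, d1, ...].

Answer: [0, 0, 0, 0, -7, -7, -7]

Derivation:
Element change: A[4] 1 -> -6, delta = -7
For k < 4: P[k] unchanged, delta_P[k] = 0
For k >= 4: P[k] shifts by exactly -7
Delta array: [0, 0, 0, 0, -7, -7, -7]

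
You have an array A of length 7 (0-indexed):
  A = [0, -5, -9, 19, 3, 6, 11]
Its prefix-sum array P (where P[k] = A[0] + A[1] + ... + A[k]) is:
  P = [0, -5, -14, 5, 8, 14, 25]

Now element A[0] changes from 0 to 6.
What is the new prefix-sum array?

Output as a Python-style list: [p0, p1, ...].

Change: A[0] 0 -> 6, delta = 6
P[k] for k < 0: unchanged (A[0] not included)
P[k] for k >= 0: shift by delta = 6
  P[0] = 0 + 6 = 6
  P[1] = -5 + 6 = 1
  P[2] = -14 + 6 = -8
  P[3] = 5 + 6 = 11
  P[4] = 8 + 6 = 14
  P[5] = 14 + 6 = 20
  P[6] = 25 + 6 = 31

Answer: [6, 1, -8, 11, 14, 20, 31]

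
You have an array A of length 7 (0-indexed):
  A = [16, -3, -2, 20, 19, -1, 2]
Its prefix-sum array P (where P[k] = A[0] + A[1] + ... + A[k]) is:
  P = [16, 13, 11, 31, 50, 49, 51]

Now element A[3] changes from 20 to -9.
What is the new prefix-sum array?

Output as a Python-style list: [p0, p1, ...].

Change: A[3] 20 -> -9, delta = -29
P[k] for k < 3: unchanged (A[3] not included)
P[k] for k >= 3: shift by delta = -29
  P[0] = 16 + 0 = 16
  P[1] = 13 + 0 = 13
  P[2] = 11 + 0 = 11
  P[3] = 31 + -29 = 2
  P[4] = 50 + -29 = 21
  P[5] = 49 + -29 = 20
  P[6] = 51 + -29 = 22

Answer: [16, 13, 11, 2, 21, 20, 22]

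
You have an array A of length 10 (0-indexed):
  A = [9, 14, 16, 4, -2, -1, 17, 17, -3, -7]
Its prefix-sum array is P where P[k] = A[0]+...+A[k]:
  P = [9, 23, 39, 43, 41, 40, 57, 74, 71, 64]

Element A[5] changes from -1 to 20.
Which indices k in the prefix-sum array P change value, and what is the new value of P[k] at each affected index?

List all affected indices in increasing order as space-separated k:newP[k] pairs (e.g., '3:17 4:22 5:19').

P[k] = A[0] + ... + A[k]
P[k] includes A[5] iff k >= 5
Affected indices: 5, 6, ..., 9; delta = 21
  P[5]: 40 + 21 = 61
  P[6]: 57 + 21 = 78
  P[7]: 74 + 21 = 95
  P[8]: 71 + 21 = 92
  P[9]: 64 + 21 = 85

Answer: 5:61 6:78 7:95 8:92 9:85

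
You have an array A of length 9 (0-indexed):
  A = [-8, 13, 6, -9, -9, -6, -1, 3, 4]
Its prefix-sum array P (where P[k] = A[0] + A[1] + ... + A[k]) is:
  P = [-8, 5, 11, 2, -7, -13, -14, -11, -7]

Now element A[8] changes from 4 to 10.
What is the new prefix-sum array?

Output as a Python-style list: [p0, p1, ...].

Answer: [-8, 5, 11, 2, -7, -13, -14, -11, -1]

Derivation:
Change: A[8] 4 -> 10, delta = 6
P[k] for k < 8: unchanged (A[8] not included)
P[k] for k >= 8: shift by delta = 6
  P[0] = -8 + 0 = -8
  P[1] = 5 + 0 = 5
  P[2] = 11 + 0 = 11
  P[3] = 2 + 0 = 2
  P[4] = -7 + 0 = -7
  P[5] = -13 + 0 = -13
  P[6] = -14 + 0 = -14
  P[7] = -11 + 0 = -11
  P[8] = -7 + 6 = -1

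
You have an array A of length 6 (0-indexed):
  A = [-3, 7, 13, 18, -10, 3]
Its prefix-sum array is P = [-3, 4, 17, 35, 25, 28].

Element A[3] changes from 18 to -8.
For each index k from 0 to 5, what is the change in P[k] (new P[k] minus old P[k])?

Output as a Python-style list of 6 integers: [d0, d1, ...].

Element change: A[3] 18 -> -8, delta = -26
For k < 3: P[k] unchanged, delta_P[k] = 0
For k >= 3: P[k] shifts by exactly -26
Delta array: [0, 0, 0, -26, -26, -26]

Answer: [0, 0, 0, -26, -26, -26]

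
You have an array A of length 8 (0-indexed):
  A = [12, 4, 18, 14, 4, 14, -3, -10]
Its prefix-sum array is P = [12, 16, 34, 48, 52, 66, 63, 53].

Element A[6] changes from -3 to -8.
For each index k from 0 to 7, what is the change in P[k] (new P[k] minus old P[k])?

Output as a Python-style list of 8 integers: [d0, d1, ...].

Element change: A[6] -3 -> -8, delta = -5
For k < 6: P[k] unchanged, delta_P[k] = 0
For k >= 6: P[k] shifts by exactly -5
Delta array: [0, 0, 0, 0, 0, 0, -5, -5]

Answer: [0, 0, 0, 0, 0, 0, -5, -5]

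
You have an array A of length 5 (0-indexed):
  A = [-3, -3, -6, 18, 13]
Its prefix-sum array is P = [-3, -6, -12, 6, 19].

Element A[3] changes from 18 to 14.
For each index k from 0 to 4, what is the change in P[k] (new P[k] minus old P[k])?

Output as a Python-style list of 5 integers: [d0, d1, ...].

Answer: [0, 0, 0, -4, -4]

Derivation:
Element change: A[3] 18 -> 14, delta = -4
For k < 3: P[k] unchanged, delta_P[k] = 0
For k >= 3: P[k] shifts by exactly -4
Delta array: [0, 0, 0, -4, -4]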